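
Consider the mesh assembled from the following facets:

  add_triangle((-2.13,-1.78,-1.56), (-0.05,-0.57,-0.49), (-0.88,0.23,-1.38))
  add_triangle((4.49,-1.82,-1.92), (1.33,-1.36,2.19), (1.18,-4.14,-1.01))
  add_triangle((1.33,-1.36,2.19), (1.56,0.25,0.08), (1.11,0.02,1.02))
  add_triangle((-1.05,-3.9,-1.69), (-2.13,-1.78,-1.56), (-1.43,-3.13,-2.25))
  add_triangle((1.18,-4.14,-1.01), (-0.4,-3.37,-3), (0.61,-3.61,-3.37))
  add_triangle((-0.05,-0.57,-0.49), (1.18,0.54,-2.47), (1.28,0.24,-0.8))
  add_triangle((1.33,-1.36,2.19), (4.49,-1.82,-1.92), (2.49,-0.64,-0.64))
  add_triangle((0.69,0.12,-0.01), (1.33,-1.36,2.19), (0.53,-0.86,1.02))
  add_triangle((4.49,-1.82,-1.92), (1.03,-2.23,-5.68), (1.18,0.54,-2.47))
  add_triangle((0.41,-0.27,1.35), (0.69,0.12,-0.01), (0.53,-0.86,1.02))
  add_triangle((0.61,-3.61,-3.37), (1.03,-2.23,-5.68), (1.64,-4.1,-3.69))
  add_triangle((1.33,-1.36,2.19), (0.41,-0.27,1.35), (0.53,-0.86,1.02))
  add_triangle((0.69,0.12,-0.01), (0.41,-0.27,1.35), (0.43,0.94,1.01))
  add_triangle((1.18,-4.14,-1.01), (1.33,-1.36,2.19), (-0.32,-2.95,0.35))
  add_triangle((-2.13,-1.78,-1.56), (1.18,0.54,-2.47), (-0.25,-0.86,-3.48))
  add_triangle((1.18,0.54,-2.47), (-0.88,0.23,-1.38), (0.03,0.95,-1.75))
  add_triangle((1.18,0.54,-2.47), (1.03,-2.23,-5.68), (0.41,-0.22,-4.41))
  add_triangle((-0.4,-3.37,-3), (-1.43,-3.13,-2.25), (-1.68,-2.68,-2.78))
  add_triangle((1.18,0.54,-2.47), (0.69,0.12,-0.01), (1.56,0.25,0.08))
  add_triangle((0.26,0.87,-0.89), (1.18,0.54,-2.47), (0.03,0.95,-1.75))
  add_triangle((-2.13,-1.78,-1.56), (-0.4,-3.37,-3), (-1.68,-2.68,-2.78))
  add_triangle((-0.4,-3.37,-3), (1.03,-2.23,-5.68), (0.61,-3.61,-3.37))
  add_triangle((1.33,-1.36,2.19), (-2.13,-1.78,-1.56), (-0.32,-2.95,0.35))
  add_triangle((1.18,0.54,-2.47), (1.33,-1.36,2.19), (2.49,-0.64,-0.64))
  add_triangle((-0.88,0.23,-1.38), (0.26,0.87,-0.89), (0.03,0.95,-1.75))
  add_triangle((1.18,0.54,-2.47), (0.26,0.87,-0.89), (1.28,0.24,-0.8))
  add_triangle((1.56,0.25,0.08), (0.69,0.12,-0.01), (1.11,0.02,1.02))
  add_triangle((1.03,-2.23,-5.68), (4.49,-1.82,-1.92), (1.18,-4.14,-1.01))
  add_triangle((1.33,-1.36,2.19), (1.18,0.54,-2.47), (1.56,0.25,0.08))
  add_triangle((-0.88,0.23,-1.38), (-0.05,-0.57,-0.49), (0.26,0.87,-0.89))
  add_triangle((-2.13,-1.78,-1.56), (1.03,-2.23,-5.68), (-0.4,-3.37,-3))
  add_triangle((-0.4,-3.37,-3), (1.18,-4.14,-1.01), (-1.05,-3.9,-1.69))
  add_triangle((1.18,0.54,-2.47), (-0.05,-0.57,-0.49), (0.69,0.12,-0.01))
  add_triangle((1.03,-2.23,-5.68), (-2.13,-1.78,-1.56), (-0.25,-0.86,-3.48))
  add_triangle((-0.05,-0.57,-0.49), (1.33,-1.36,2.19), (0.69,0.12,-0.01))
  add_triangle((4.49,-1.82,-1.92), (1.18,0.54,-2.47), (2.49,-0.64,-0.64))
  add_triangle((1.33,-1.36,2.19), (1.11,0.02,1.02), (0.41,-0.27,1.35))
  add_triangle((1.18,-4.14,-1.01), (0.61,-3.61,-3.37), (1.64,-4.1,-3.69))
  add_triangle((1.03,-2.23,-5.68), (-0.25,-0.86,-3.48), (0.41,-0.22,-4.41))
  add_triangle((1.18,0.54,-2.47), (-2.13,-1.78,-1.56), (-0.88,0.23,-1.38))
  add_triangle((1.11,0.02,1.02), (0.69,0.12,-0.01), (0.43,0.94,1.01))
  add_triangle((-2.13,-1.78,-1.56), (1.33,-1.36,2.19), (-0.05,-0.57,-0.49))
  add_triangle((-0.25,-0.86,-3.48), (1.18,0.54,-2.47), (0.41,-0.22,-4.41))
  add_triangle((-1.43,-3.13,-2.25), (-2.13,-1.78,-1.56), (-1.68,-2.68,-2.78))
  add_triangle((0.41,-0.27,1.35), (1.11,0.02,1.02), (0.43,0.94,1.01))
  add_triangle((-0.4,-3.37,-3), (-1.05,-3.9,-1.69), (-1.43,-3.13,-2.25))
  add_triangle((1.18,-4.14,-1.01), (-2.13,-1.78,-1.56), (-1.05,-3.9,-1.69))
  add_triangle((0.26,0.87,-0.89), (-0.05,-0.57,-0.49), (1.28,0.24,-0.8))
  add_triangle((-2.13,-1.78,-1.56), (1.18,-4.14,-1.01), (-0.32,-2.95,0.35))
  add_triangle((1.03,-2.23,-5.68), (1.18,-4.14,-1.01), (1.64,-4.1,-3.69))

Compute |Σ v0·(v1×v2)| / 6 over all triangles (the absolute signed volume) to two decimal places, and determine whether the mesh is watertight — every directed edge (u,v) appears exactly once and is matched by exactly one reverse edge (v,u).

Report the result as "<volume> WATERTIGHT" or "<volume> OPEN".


Per-triangle v0·(v1×v2)/6:
  t1: -0.2933
  t2: +7.8699
  t3: +0.3068
  t4: +0.6578
  t5: +1.7073
  t6: +0.2427
  t7: +1.0234
  t8: +0.0538
  t9: +6.6585
  t10: -0.1081
  t11: +2.1047
  t12: +0.0525
  t13: -0.1748
  t14: +2.7154
  t15: +0.2485
  t16: +0.3833
  t17: +1.6044
  t18: +0.6447
  t19: +0.0021
  t20: +0.1855
  t21: -0.4437
  t22: +2.0414
  t23: +0.6452
  t24: -0.0294
  t25: +0.0649
  t26: +0.2541
  t27: +0.0005
  t28: +13.6717
  t29: +0.8414
  t30: -0.1676
  t31: +3.9640
  t32: +2.5549
  t33: -0.1772
  t34: +2.1302
  t35: -0.2324
  t36: +0.8669
  t37: +0.1995
  t38: +1.5872
  t39: +1.0738
  t40: +1.2592
  t41: +0.1233
  t42: -0.6258
  t43: -0.1999
  t44: +0.5196
  t45: +0.1994
  t46: +0.8825
  t47: -0.3351
  t48: -0.1783
  t49: +2.8483
  t50: -0.9386
Σ = +58.2851 → |volume| = 58.29

Directed edges: 150 total, each appears once with its reverse present → watertight.

58.29 WATERTIGHT


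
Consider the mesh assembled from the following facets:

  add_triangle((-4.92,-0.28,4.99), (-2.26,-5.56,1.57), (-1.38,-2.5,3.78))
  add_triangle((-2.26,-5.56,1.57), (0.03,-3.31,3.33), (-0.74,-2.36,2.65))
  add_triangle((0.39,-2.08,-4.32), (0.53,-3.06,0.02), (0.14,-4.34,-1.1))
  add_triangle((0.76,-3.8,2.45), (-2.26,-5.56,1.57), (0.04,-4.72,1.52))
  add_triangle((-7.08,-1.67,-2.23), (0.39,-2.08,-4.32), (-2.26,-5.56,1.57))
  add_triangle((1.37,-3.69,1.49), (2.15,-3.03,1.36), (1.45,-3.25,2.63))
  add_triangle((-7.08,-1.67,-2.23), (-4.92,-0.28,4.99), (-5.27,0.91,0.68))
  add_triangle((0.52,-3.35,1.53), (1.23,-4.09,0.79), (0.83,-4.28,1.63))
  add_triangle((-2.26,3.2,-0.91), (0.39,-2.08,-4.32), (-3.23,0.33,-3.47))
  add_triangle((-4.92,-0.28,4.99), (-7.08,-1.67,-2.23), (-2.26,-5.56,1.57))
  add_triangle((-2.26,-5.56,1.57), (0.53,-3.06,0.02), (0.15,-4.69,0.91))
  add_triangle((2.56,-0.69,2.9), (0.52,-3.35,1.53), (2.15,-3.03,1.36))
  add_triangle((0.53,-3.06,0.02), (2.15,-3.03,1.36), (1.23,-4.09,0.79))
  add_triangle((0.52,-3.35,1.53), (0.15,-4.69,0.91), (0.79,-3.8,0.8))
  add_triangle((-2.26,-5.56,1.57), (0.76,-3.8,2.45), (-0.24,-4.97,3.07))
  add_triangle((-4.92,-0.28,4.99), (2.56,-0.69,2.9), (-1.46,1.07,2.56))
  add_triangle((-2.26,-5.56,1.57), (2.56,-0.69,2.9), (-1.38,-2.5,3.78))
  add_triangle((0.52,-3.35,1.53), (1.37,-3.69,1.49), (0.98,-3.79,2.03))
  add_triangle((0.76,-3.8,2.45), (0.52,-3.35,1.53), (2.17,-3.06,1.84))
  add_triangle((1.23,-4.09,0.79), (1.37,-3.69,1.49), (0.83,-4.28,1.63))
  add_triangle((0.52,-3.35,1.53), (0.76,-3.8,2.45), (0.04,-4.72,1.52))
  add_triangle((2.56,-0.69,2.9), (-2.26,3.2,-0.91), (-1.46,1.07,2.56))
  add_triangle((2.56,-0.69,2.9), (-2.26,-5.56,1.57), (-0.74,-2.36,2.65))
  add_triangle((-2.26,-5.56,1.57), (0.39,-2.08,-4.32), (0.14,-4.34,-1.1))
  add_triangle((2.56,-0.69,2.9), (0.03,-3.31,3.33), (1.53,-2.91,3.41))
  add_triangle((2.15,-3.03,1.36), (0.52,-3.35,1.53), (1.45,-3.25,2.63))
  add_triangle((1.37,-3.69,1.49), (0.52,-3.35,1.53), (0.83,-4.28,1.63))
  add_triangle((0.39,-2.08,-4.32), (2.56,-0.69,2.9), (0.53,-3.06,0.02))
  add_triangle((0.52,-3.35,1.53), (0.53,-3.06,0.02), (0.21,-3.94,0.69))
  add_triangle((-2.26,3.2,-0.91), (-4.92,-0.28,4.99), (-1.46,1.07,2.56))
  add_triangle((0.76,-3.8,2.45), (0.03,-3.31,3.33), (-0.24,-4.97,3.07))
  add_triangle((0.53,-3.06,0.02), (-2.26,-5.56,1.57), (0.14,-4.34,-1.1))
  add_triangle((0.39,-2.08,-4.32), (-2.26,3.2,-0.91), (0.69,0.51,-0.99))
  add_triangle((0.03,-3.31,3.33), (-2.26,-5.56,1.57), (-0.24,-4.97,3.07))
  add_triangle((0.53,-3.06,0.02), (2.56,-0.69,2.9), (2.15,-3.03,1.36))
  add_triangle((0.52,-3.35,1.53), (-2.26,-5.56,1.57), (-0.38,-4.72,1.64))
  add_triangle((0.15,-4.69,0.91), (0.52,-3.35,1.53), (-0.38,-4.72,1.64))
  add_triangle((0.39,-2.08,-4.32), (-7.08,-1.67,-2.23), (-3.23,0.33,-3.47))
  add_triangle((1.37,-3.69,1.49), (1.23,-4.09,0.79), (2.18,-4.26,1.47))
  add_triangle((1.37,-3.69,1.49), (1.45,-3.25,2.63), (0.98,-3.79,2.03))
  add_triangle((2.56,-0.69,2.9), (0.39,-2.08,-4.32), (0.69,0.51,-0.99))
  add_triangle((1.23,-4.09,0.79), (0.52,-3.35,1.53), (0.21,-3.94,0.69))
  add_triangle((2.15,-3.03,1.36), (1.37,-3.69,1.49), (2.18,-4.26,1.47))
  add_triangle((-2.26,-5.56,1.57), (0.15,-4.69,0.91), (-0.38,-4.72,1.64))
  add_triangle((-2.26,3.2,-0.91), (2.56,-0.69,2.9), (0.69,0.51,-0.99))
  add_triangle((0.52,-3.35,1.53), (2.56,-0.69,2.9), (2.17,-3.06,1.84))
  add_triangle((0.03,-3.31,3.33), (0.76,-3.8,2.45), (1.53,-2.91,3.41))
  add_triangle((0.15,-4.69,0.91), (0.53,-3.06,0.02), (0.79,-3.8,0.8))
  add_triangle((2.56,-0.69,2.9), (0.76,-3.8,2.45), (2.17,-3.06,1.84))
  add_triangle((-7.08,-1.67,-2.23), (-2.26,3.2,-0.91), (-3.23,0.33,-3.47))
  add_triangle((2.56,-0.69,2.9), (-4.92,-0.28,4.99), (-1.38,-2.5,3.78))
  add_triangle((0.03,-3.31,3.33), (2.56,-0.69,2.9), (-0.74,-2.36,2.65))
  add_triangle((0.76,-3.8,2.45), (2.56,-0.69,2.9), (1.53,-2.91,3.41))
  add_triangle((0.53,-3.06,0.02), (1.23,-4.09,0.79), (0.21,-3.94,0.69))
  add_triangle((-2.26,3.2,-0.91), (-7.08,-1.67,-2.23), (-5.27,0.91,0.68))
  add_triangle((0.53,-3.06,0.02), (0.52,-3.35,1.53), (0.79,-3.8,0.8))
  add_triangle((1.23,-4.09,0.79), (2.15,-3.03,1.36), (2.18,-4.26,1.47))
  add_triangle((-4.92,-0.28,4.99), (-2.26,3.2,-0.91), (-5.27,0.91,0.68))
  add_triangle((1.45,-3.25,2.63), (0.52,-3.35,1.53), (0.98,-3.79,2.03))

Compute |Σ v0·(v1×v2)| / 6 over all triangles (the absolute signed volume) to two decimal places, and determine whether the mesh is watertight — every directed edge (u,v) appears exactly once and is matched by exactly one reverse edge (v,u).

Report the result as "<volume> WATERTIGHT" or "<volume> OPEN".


224.23 OPEN

Per-triangle v0·(v1×v2)/6:
  t1: +12.0354
  t2: +2.0415
  t3: +1.3691
  t4: +2.0994
  t5: +32.2021
  t6: +0.8102
  t7: +14.1836
  t8: -0.0082
  t9: +5.9075
  t10: +41.1626
  t11: +0.9274
  t12: +2.4568
  t13: +0.2761
  t14: +0.4396
  t15: +1.2877
  t16: +5.9366
  t17: +9.0035
  t18: +0.1758
  t19: +0.6341
  t20: +0.3847
  t21: +0.2159
  t22: +4.1819
  t23: -4.6715
  t24: +5.9964
  t25: +1.1501
  t26: -1.0870
  t27: +0.1265
  t28: +5.4377
  t29: -0.3429
  t30: +5.9735
  t31: +0.9884
  t32: +2.3332
  t33: +3.2372
  t34: +1.8272
  t35: -0.7319
  t36: +0.2970
  t37: +0.5989
  t38: +12.0102
  t39: +0.3614
  t40: +0.4209
  t41: +2.9068
  t42: +0.6104
  t43: +0.2079
  t44: +1.1761
  t45: +2.4484
  t46: -1.8403
  t47: +1.3320
  t48: +0.3210
  t49: +2.6264
  t50: +10.5486
  t51: +9.2825
  t52: +1.3150
  t53: +0.8787
  t54: +0.3606
  t55: +10.8108
  t56: -0.1252
  t57: +0.0718
  t58: +9.5559
  t59: +0.0927
Σ = +224.2289 → |volume| = 224.23

Directed edges: 177 total; 3 unmatched, e.g. (-2.26,-5.56,1.57)→(0.04,-4.72,1.52) → open.


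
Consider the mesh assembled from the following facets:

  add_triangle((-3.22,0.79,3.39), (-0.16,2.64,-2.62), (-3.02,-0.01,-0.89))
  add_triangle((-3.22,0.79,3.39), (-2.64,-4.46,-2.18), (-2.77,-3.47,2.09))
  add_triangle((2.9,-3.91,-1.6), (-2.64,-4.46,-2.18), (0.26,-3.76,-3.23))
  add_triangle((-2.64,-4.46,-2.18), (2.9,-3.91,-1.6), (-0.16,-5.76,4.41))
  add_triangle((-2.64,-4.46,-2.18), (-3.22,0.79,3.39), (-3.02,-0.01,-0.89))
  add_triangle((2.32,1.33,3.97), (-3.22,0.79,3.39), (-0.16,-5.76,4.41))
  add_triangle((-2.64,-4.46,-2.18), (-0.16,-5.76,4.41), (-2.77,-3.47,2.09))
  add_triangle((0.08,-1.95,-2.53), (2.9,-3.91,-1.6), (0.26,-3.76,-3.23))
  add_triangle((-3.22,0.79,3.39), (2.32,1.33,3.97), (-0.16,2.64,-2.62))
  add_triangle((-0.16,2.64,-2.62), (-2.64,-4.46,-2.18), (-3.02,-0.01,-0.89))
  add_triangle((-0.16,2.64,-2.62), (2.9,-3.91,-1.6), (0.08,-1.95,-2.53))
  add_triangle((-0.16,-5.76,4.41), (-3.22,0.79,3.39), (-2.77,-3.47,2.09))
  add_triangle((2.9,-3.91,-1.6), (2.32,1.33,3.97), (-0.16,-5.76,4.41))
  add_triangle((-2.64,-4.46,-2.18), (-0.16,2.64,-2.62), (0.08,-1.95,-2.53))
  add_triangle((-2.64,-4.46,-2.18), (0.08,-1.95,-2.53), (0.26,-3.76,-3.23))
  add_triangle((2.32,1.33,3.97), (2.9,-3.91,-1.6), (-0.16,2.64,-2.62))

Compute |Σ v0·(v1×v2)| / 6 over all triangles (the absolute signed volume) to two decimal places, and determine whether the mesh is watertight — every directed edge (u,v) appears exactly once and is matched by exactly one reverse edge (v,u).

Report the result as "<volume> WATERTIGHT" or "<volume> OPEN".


Per-triangle v0·(v1×v2)/6:
  t1: +6.8036
  t2: +8.7794
  t3: +5.9710
  t4: +27.2546
  t5: +9.1563
  t6: +24.2805
  t7: +12.9908
  t8: +1.3483
  t9: +11.7922
  t10: +7.6277
  t11: +5.3241
  t12: +12.0172
  t13: +24.4754
  t14: +5.6069
  t15: +1.6363
  t16: +11.9871
Σ = +177.0515 → |volume| = 177.05

Directed edges: 48 total, each appears once with its reverse present → watertight.

177.05 WATERTIGHT


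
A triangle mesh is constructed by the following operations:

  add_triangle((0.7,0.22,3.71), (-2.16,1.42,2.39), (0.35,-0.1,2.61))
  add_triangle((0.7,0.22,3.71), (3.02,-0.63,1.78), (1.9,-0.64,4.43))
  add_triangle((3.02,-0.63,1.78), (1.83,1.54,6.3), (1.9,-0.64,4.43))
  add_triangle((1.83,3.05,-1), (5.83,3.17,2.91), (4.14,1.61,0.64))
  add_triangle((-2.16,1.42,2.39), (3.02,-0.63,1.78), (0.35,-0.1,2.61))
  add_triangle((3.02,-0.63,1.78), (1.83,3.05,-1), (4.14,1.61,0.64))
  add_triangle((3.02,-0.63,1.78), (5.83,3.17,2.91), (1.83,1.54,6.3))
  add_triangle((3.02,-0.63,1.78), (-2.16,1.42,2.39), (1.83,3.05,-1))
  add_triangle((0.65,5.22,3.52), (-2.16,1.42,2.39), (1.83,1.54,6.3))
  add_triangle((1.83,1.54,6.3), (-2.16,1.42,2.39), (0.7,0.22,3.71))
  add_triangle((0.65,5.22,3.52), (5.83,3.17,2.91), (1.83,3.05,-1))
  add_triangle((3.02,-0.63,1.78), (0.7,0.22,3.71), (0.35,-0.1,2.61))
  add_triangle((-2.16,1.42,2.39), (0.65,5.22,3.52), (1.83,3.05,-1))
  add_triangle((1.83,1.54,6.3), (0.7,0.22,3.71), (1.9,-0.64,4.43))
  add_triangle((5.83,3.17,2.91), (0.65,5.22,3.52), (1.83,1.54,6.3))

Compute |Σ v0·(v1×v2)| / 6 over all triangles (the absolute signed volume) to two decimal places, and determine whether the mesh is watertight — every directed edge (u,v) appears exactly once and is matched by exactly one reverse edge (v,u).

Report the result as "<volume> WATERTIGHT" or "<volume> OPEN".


Per-triangle v0·(v1×v2)/6:
  t1: +0.5239
  t2: -1.0142
  t3: +3.8422
  t4: +4.0401
  t5: -1.2226
  t6: -0.5214
  t7: +12.0364
  t8: -7.3416
  t9: +12.7385
  t10: +2.3900
  t11: +15.4287
  t12: +0.4876
  t13: +4.4071
  t14: +1.1255
  t15: +23.7793
Σ = +70.6994 → |volume| = 70.70

Directed edges: 45 total; 3 unmatched, e.g. (5.83,3.17,2.91)→(4.14,1.61,0.64) → open.

70.70 OPEN


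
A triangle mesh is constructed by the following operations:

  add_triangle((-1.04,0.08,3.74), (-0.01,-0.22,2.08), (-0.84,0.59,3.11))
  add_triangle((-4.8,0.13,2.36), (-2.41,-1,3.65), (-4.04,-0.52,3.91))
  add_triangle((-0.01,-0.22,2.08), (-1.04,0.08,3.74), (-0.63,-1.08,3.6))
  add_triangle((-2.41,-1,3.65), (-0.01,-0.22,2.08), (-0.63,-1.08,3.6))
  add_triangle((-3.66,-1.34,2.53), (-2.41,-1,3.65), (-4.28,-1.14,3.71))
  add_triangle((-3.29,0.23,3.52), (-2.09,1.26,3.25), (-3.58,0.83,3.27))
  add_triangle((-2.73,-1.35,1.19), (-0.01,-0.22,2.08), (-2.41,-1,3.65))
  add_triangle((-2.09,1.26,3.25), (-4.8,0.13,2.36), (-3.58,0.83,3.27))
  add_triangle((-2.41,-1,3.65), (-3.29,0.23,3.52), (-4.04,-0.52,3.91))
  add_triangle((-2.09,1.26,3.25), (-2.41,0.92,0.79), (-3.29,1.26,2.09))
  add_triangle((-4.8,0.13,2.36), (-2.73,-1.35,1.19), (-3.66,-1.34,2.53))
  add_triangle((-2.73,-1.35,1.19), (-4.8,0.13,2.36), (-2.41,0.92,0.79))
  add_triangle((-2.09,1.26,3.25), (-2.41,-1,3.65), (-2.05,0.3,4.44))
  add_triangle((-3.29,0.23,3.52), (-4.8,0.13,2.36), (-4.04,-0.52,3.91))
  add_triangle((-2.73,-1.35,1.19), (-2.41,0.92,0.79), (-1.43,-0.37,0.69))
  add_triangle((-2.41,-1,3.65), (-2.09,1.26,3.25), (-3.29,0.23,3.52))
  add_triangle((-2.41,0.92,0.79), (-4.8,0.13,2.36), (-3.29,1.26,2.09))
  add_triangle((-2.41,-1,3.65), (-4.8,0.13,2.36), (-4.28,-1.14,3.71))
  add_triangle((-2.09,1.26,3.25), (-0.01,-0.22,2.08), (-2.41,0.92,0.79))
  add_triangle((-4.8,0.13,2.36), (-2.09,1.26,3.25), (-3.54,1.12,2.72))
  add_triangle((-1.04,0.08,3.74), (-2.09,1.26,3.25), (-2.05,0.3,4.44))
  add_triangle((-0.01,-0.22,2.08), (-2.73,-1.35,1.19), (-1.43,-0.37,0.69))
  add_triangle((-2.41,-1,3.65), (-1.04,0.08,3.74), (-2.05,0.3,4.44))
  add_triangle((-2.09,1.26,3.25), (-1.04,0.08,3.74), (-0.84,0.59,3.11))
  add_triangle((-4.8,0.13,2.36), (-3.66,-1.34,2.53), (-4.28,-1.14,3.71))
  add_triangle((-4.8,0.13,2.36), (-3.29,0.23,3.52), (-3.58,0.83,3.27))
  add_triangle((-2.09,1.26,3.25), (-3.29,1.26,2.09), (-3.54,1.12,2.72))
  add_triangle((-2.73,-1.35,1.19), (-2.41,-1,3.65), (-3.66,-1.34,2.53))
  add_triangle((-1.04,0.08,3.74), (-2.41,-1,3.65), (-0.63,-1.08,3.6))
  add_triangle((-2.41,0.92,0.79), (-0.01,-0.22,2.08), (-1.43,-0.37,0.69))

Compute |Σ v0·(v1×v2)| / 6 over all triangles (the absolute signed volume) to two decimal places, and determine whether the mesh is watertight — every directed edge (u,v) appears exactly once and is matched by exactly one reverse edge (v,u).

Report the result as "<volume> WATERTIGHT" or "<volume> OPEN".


15.00 OPEN

Per-triangle v0·(v1×v2)/6:
  t1: +0.1896
  t2: +0.3981
  t3: +0.3488
  t4: -0.4495
  t5: +0.5707
  t6: +0.6645
  t7: +0.4355
  t8: +0.1502
  t9: +0.7357
  t10: +0.1836
  t11: +1.0074
  t12: +0.5540
  t13: +1.1017
  t14: +1.1748
  t15: -0.1040
  t16: +1.3041
  t17: +0.6930
  t18: +1.1084
  t19: -0.6161
  t20: +0.8778
  t21: +0.4534
  t22: -0.3249
  t23: +0.7262
  t24: +0.4055
  t25: +1.1146
  t26: +0.9455
  t27: +0.3672
  t28: +0.4742
  t29: +1.2555
  t30: -0.7441
Σ = +15.0013 → |volume| = 15.00

Directed edges: 90 total; 6 unmatched, e.g. (-0.01,-0.22,2.08)→(-0.84,0.59,3.11) → open.


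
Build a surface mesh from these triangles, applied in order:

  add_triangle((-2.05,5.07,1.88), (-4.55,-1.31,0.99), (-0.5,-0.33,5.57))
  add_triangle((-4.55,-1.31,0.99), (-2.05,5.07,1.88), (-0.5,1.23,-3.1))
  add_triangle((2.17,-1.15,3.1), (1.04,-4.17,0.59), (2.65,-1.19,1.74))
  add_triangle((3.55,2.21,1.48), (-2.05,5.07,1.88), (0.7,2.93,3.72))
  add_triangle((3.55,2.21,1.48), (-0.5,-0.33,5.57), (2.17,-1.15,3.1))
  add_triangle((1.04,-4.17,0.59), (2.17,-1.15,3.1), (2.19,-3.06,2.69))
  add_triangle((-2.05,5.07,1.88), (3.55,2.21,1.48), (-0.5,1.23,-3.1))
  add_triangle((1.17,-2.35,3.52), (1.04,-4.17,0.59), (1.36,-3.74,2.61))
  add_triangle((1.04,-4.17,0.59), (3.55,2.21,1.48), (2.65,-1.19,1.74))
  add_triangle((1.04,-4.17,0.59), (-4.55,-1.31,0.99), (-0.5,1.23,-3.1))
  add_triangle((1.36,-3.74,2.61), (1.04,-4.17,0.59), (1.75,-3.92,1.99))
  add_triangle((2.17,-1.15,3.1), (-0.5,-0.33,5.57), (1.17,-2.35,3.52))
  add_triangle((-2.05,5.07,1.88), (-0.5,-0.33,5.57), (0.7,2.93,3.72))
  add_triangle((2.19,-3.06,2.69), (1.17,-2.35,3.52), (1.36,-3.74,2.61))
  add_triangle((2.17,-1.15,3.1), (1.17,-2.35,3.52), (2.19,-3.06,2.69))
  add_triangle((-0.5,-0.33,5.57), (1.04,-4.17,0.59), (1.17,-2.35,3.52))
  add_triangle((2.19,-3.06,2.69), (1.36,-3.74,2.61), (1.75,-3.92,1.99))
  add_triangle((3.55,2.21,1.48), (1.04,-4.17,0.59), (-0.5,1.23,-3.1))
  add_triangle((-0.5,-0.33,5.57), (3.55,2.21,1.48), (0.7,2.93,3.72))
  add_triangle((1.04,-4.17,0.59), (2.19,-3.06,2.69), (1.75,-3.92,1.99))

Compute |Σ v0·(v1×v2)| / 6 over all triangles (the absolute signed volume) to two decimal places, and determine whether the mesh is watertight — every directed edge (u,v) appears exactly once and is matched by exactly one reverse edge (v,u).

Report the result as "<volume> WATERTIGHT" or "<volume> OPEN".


122.51 OPEN

Per-triangle v0·(v1×v2)/6:
  t1: +23.6436
  t2: +15.2673
  t3: +2.7469
  t4: +8.8365
  t5: +8.5260
  t6: +0.0413
  t7: +13.3511
  t8: +0.1020
  t9: +1.5477
  t10: +10.0251
  t11: +0.6908
  t12: +3.5341
  t13: +10.4752
  t14: +1.1534
  t15: +1.5443
  t16: +3.5314
  t17: +0.6129
  t18: +8.0992
  t19: +8.5655
  t20: +0.2118
Σ = +122.5062 → |volume| = 122.51

Directed edges: 60 total; 6 unmatched, e.g. (-4.55,-1.31,0.99)→(-0.5,-0.33,5.57) → open.


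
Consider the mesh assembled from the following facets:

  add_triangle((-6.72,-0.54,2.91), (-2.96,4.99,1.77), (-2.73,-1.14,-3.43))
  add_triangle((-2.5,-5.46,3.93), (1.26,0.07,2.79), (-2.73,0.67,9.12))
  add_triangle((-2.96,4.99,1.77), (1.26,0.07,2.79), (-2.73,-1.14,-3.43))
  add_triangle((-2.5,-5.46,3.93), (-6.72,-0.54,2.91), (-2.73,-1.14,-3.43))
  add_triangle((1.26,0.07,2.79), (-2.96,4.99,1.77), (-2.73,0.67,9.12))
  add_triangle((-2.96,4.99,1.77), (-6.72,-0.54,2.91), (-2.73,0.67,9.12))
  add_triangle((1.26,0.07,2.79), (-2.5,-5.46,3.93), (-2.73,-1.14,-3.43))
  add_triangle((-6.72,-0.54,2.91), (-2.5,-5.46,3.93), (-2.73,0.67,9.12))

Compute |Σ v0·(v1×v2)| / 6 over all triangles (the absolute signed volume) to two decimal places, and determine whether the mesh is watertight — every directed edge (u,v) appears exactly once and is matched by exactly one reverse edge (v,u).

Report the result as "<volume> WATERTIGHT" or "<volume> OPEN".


180.23 WATERTIGHT

Per-triangle v0·(v1×v2)/6:
  t1: +26.5019
  t2: +18.5792
  t3: -4.5583
  t4: +30.1027
  t5: +14.9787
  t6: +45.9912
  t7: -0.9575
  t8: +49.5916
Σ = +180.2295 → |volume| = 180.23

Directed edges: 24 total, each appears once with its reverse present → watertight.


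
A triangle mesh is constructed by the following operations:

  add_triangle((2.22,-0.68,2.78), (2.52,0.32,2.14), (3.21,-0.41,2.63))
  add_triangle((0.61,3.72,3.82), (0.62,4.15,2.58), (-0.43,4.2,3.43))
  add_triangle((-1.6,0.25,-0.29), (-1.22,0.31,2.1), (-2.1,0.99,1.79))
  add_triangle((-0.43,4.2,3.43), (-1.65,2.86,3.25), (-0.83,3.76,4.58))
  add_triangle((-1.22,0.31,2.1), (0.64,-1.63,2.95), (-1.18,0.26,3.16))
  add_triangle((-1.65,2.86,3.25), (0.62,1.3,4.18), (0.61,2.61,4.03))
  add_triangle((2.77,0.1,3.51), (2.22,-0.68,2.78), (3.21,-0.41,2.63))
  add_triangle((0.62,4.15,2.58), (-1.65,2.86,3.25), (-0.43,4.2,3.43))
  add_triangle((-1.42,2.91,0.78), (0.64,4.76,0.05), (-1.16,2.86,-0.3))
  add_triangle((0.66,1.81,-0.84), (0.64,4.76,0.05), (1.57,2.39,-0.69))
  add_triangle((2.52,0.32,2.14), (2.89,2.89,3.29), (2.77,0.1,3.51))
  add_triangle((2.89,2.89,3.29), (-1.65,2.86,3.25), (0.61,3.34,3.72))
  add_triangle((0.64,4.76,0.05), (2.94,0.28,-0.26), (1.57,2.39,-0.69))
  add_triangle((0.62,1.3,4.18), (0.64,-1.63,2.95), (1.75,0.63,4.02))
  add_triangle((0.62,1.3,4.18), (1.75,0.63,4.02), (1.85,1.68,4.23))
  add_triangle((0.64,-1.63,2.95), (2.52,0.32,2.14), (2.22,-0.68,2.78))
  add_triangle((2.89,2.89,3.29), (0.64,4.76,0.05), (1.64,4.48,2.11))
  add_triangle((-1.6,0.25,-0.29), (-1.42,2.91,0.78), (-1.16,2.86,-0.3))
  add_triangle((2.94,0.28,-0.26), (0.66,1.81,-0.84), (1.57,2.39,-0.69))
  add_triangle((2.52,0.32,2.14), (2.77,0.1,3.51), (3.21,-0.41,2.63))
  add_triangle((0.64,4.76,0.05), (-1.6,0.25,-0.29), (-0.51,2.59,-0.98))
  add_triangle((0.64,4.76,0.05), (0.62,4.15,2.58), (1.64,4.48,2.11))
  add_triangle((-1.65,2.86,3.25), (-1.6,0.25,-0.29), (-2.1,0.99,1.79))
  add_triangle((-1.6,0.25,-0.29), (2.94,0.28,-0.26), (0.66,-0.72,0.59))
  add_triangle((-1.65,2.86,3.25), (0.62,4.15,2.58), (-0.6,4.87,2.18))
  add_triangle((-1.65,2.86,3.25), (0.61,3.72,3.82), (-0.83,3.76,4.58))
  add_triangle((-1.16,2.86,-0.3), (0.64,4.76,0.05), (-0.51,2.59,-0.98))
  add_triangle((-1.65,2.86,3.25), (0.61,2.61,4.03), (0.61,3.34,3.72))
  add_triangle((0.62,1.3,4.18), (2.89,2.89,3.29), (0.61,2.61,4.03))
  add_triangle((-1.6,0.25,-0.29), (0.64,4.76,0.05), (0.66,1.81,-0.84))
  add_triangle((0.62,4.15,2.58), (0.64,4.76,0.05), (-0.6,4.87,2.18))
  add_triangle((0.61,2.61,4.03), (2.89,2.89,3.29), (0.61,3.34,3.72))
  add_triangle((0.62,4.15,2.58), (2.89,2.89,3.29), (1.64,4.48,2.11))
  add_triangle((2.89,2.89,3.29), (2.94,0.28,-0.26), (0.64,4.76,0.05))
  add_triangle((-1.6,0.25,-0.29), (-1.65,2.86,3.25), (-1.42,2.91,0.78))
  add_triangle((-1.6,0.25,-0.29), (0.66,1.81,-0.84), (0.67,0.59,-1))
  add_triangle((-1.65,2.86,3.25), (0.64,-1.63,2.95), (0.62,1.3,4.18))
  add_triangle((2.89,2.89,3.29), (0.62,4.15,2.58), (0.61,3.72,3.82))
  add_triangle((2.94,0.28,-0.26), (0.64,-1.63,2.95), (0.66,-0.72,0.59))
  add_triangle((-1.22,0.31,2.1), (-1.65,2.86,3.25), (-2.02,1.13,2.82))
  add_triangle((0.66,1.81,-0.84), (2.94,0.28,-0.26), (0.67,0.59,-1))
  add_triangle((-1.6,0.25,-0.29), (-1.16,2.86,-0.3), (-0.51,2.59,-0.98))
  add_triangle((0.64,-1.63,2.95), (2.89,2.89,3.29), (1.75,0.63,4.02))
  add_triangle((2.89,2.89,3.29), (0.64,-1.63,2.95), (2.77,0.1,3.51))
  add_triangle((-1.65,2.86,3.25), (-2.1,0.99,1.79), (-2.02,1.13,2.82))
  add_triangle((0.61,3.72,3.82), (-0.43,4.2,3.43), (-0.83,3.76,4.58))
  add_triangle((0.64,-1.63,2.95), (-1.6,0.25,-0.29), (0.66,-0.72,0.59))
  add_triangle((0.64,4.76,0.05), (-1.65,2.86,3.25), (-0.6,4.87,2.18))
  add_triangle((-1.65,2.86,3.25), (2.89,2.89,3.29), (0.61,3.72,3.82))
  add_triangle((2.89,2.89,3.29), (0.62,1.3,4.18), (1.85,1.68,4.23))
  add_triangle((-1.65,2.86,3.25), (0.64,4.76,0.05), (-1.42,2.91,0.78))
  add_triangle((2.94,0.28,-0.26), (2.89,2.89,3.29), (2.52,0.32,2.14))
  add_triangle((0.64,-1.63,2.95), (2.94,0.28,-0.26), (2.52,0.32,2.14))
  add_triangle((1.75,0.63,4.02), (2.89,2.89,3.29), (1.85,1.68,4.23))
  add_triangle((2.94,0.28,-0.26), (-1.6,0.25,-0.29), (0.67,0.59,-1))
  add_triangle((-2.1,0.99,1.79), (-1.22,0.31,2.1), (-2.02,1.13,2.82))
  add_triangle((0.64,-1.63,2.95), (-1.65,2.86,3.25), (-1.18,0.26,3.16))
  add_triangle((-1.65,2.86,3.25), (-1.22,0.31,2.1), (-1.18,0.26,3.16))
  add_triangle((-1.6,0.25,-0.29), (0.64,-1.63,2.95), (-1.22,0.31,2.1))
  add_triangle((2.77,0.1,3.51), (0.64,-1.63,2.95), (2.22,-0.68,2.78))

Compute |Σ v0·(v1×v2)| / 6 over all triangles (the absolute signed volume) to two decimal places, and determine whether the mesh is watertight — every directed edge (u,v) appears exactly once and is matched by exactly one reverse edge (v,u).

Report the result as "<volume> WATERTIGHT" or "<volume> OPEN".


71.06 WATERTIGHT

Per-triangle v0·(v1×v2)/6:
  t1: -0.3460
  t2: +1.1332
  t3: +0.3406
  t4: +1.1491
  t5: +0.3040
  t6: +2.0309
  t7: +0.4965
  t8: +0.1000
  t9: +1.3926
  t10: +0.6146
  t11: +1.3151
  t12: -0.1711
  t13: +1.3861
  t14: +1.9601
  t15: +0.8212
  t16: -0.3291
  t17: +1.4105
  t18: +0.8054
  t19: +0.3863
  t20: +0.4077
  t21: -1.1061
  t22: +1.9865
  t23: +0.8798
  t24: +0.0377
  t25: +2.5695
  t26: -0.6637
  t27: +1.0094
  t28: +1.3629
  t29: +2.2543
  t30: +1.2100
  t31: +2.6296
  t32: +1.4715
  t33: +2.1506
  t34: +8.0272
  t35: +1.8242
  t36: +0.3943
  t37: +3.5230
  t38: +2.5069
  t39: +0.6161
  t40: +0.3775
  t41: +0.6038
  t42: +0.5739
  t43: +1.0188
  t44: +2.4669
  t45: +0.6856
  t46: +1.2905
  t47: +0.2743
  t48: +0.2307
  t49: +0.8925
  t50: +0.9801
  t51: +3.4172
  t52: +2.8884
  t53: +2.0756
  t54: +0.9798
  t55: -0.0742
  t56: +0.1678
  t57: +1.9476
  t58: +0.5636
  t59: +1.0372
  t60: +0.7759
Σ = +71.0648 → |volume| = 71.06

Directed edges: 180 total, each appears once with its reverse present → watertight.


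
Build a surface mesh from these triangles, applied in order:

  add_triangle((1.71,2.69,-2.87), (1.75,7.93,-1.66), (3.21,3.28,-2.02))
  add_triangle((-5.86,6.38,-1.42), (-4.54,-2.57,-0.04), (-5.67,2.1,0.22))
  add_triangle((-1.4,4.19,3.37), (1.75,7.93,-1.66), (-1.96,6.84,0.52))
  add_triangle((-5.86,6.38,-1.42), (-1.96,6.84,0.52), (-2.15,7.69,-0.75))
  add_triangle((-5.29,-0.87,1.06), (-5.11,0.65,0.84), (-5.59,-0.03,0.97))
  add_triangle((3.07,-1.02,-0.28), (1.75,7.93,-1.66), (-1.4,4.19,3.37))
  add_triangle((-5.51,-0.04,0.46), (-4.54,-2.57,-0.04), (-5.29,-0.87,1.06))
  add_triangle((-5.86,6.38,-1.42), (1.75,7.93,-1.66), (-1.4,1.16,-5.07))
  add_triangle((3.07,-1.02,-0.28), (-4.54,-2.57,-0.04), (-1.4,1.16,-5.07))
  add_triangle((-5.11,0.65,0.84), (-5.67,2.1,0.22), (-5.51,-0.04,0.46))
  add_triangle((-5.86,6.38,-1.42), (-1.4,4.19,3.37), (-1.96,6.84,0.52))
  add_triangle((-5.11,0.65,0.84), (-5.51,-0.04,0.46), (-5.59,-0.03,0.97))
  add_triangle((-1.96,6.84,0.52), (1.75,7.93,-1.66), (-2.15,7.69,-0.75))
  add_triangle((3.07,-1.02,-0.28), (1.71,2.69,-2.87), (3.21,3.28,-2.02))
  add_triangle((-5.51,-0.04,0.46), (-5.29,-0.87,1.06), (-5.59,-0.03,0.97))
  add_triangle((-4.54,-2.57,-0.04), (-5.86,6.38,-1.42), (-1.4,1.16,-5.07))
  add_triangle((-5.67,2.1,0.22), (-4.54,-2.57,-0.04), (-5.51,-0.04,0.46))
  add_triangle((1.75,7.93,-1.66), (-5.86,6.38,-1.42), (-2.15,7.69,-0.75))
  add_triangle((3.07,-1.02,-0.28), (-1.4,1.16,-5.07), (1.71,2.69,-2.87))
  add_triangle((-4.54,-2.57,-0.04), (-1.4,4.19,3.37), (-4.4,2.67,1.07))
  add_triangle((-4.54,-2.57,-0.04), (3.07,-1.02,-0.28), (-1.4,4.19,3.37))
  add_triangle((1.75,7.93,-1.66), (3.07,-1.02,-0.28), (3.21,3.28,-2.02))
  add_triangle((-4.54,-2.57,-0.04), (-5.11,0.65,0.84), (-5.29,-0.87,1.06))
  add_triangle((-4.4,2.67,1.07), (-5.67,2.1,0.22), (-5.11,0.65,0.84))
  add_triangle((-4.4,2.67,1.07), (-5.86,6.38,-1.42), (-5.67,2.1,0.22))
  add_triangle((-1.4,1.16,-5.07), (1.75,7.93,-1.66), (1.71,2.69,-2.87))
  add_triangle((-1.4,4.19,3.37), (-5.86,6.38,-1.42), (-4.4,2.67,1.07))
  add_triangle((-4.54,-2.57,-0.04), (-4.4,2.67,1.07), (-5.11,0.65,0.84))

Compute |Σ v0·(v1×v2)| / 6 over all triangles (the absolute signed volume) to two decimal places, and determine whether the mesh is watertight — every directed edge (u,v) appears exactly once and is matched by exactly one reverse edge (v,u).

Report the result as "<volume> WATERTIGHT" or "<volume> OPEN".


236.36 WATERTIGHT

Per-triangle v0·(v1×v2)/6:
  t1: +5.6128
  t2: +7.4785
  t3: +13.4781
  t4: +6.2506
  t5: +0.0530
  t6: +16.9799
  t7: +1.7607
  t8: +46.1840
  t9: +11.0079
  t10: +0.9727
  t11: +14.4583
  t12: +0.3136
  t13: +5.9817
  t14: +3.1565
  t15: +0.3904
  t16: +35.0893
  t17: +1.4142
  t18: +8.6881
  t19: +7.7000
  t20: +9.0277
  t21: +5.9006
  t22: +4.1853
  t23: -1.5436
  t24: +1.6869
  t25: +5.1970
  t26: +12.1714
  t27: +13.2435
  t28: -0.4838
Σ = +236.3553 → |volume| = 236.36

Directed edges: 84 total, each appears once with its reverse present → watertight.


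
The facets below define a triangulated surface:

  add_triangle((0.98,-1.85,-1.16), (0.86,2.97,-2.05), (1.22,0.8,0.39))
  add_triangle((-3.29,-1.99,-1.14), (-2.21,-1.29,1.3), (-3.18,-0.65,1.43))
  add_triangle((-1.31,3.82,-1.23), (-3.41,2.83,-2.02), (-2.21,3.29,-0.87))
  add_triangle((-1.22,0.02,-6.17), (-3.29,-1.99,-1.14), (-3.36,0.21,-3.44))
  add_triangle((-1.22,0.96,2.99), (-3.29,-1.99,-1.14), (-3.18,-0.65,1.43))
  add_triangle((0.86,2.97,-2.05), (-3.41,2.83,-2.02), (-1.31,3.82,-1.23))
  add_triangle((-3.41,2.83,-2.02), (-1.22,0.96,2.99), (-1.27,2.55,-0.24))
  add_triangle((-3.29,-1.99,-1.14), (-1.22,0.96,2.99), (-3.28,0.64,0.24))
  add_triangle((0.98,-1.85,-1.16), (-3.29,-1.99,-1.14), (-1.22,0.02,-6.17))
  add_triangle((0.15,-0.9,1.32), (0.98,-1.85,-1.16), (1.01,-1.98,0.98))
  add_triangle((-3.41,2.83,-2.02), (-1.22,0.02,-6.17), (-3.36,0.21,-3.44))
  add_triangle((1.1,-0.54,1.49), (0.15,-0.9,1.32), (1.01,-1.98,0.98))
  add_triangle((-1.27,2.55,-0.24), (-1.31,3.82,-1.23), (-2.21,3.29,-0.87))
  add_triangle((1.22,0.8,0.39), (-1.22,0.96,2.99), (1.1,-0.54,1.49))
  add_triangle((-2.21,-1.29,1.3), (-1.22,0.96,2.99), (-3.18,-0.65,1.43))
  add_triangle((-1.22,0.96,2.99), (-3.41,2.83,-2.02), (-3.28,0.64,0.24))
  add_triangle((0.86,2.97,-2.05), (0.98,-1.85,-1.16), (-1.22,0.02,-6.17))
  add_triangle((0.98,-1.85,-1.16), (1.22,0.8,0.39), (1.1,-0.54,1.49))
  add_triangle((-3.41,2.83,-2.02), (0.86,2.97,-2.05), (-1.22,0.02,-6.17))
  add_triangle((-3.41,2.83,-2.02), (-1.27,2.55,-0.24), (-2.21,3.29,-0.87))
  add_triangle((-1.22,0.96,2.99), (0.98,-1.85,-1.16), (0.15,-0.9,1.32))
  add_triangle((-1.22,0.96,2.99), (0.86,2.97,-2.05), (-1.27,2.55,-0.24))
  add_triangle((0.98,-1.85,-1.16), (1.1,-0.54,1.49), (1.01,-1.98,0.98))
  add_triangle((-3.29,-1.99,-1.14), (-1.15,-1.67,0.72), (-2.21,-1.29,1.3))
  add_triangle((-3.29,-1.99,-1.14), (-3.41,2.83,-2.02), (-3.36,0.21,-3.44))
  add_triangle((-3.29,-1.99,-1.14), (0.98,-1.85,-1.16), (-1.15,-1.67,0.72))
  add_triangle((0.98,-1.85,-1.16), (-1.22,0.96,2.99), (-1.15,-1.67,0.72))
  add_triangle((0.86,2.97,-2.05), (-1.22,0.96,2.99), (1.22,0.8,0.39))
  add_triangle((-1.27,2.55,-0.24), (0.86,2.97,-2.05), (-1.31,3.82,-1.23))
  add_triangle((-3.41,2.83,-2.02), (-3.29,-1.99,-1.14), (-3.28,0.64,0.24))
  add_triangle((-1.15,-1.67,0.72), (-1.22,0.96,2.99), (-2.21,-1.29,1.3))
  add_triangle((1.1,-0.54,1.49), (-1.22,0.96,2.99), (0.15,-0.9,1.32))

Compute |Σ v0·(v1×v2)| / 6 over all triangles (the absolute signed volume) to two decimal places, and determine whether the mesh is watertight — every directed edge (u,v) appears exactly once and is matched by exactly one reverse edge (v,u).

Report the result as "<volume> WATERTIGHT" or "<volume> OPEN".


85.81 WATERTIGHT

Per-triangle v0·(v1×v2)/6:
  t1: +1.8991
  t2: +1.3776
  t3: +1.0577
  t4: +6.1207
  t5: -0.0258
  t6: +3.0247
  t7: +3.1719
  t8: +3.6286
  t9: +8.3214
  t10: +0.2012
  t11: +7.1651
  t12: +0.3627
  t13: +0.3525
  t14: +1.2742
  t15: +1.2809
  t16: +4.3282
  t17: +6.0974
  t18: +0.9548
  t19: +12.8481
  t20: +0.0505
  t21: +0.1728
  t22: +2.5041
  t23: +0.5794
  t24: +1.1324
  t25: +5.0744
  t26: +2.2994
  t27: +1.1105
  t28: +2.4856
  t29: +0.4195
  t30: +4.8992
  t31: +0.8627
  t32: +0.7773
Σ = +85.8093 → |volume| = 85.81

Directed edges: 96 total, each appears once with its reverse present → watertight.


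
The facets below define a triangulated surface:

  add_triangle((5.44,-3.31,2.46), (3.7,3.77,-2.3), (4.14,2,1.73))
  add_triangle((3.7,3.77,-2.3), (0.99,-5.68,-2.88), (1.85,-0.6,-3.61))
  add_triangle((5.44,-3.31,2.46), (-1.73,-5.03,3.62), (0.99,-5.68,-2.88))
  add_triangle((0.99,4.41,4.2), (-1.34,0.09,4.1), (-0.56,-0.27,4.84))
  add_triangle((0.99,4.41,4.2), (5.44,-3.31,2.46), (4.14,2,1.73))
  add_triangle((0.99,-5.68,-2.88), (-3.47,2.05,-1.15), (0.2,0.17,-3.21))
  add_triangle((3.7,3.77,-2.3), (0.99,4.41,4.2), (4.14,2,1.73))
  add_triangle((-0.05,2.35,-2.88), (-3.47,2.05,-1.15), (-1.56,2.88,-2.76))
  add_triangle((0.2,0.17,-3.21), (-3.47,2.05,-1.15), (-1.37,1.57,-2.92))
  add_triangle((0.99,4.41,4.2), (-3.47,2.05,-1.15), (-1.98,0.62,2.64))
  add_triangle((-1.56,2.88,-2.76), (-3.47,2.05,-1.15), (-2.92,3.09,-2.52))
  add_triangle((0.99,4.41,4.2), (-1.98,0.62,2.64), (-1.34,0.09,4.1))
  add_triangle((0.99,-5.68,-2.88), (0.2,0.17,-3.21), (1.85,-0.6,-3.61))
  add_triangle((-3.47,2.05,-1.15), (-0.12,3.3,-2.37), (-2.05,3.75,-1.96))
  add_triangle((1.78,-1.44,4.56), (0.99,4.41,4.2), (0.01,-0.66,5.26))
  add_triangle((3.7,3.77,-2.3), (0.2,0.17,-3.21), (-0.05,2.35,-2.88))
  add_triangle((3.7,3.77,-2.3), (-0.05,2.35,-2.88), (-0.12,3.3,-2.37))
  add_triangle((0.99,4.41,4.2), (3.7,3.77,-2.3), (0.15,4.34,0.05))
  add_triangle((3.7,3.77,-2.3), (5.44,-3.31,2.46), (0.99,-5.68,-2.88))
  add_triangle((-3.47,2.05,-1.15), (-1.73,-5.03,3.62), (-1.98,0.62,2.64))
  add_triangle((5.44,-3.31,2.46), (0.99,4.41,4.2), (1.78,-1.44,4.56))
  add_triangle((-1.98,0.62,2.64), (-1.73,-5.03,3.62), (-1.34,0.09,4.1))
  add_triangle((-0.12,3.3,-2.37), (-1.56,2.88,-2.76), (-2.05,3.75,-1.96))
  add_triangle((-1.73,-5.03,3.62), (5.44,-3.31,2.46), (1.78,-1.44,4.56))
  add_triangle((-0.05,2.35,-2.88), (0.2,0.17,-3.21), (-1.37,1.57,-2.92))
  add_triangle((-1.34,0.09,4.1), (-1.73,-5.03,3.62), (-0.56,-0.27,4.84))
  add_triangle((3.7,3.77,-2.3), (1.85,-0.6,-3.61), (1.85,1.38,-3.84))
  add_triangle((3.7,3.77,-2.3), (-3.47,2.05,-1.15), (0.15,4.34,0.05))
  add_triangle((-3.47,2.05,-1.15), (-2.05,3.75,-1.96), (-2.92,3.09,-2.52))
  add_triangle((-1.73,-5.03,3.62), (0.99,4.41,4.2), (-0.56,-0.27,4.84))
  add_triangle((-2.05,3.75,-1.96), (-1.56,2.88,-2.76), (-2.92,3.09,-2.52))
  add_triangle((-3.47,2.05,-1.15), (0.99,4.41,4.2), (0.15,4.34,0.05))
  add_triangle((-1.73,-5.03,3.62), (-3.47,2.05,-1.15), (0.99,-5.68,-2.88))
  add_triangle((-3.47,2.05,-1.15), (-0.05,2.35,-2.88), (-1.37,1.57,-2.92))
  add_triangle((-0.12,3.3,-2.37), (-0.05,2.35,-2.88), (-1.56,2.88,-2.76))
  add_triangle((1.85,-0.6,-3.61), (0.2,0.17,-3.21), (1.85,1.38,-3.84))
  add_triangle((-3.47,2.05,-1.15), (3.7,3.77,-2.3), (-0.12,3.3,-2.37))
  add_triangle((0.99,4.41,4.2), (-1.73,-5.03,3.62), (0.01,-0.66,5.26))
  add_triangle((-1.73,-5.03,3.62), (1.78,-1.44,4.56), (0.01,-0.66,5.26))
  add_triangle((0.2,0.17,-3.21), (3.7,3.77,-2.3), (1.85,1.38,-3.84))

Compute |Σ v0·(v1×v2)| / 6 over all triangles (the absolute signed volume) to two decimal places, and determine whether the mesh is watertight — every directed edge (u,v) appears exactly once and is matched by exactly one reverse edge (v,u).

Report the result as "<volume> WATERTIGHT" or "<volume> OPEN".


Per-triangle v0·(v1×v2)/6:
  t1: +15.5030
  t2: +6.6765
  t3: +38.6189
  t4: +3.6224
  t5: +16.0200
  t6: +10.1888
  t7: +15.6137
  t8: +0.2330
  t9: +1.0303
  t10: +10.7527
  t11: +0.0125
  t12: +4.2036
  t13: +4.7278
  t14: -1.0300
  t15: +8.4136
  t16: +4.6292
  t17: +2.5241
  t18: +12.1333
  t19: +36.4581
  t20: +10.2038
  t21: +18.2795
  t22: +4.1106
  t23: +1.3148
  t24: +19.2842
  t25: +1.6508
  t26: +3.7084
  t27: +3.3561
  t28: +9.0324
  t29: +1.2684
  t30: +0.8362
  t31: +0.9733
  t32: +9.9159
  t33: +23.5851
  t34: +2.0497
  t35: +0.9678
  t36: +1.7048
  t37: +1.4412
  t38: +3.5781
  t39: +8.4270
  t40: +0.9049
Σ = +316.9248 → |volume| = 316.92

Directed edges: 120 total, each appears once with its reverse present → watertight.

316.92 WATERTIGHT


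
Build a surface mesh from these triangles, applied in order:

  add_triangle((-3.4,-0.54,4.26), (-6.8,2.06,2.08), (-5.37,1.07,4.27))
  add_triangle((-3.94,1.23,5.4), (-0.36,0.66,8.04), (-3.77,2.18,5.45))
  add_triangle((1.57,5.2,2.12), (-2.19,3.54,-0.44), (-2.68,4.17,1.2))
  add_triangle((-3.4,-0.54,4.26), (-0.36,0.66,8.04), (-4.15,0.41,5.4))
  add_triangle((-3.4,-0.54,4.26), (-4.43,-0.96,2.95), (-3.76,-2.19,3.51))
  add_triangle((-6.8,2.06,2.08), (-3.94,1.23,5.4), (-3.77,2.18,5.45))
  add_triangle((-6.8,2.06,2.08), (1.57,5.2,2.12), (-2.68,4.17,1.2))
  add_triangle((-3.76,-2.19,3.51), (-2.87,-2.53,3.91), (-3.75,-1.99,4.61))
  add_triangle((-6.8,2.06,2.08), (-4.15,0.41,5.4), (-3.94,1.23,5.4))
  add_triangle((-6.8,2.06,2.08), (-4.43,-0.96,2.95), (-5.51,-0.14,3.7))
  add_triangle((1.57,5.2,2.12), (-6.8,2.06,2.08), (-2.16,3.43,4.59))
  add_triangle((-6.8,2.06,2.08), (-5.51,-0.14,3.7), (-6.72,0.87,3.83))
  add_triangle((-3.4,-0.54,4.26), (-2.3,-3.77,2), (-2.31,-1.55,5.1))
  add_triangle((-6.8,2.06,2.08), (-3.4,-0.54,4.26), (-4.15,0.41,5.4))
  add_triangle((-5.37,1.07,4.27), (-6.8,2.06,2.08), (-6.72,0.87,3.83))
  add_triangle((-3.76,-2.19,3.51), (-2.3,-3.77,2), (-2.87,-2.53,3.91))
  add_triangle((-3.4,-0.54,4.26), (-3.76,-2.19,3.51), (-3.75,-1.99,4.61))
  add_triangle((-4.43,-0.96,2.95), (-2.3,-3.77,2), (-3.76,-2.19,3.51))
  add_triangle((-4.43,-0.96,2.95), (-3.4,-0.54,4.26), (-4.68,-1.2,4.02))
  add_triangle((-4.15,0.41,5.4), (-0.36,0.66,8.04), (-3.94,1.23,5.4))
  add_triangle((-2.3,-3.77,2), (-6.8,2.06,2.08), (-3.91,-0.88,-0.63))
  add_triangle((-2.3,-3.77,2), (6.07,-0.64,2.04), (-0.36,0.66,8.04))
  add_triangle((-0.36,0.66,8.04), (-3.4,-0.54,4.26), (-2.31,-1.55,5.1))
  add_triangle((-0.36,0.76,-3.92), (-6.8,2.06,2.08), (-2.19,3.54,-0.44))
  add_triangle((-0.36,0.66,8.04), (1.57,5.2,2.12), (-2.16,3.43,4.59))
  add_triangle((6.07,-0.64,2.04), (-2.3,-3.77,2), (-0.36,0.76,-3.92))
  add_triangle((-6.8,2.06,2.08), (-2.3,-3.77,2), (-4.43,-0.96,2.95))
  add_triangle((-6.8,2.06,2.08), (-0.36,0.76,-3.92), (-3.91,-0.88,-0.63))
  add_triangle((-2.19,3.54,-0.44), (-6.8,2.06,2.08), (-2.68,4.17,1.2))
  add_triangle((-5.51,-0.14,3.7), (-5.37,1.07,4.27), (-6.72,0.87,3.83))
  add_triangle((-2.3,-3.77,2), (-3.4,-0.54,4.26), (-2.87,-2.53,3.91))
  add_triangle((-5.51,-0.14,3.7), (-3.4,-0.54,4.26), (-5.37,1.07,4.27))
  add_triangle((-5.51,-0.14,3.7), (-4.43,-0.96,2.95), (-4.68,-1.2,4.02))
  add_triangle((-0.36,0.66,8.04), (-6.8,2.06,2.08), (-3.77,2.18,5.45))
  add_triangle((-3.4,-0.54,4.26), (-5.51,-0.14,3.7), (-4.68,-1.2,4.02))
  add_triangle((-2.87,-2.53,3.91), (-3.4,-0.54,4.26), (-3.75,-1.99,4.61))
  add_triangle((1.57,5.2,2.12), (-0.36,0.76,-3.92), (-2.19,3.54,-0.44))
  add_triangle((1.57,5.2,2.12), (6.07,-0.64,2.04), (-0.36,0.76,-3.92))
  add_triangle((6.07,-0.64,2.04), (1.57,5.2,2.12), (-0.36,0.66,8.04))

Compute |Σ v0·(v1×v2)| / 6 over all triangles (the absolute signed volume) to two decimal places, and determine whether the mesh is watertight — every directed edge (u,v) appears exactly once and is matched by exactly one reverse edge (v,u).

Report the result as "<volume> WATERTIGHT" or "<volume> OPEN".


Per-triangle v0·(v1×v2)/6:
  t1: -2.6431
  t2: +4.8691
  t3: +5.0166
  t4: +4.5162
  t5: +2.1727
  t6: +4.7571
  t7: +7.4503
  t8: +0.7465
  t9: +4.1982
  t10: +1.9857
  t11: +17.0950
  t12: +0.9768
  t13: +4.8467
  t14: +4.2580
  t15: +2.3516
  t16: +1.9537
  t17: +0.8691
  t18: +1.9548
  t19: -0.4051
  t20: +4.2850
  t21: +12.2773
  t22: +34.8731
  t23: +5.9843
  t24: +12.3198
  t25: +19.9747
  t26: +13.3958
  t27: +4.6917
  t28: +10.7766
  t29: +5.4637
  t30: +1.3908
  t31: -1.6423
  t32: +2.4668
  t33: +0.7074
  t34: -6.6450
  t35: +1.5972
  t36: +0.3522
  t37: +10.9843
  t38: +21.7847
  t39: +43.2969
Σ = +265.3047 → |volume| = 265.30

Directed edges: 117 total; 9 unmatched, e.g. (-6.8,2.06,2.08)→(-2.16,3.43,4.59) → open.

265.30 OPEN
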